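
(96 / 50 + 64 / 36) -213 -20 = -229.30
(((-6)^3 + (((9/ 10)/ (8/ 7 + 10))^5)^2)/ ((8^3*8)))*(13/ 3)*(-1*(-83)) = -8436145636245288283292936439/ 444784941381713920000000000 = -18.97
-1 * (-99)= 99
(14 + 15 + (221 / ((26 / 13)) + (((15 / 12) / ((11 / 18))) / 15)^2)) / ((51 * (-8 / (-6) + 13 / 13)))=67527 / 57596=1.17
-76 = -76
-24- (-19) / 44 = -1037 / 44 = -23.57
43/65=0.66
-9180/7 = -1311.43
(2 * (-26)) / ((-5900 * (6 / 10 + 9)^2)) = 13 / 135936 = 0.00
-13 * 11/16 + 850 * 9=122257/16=7641.06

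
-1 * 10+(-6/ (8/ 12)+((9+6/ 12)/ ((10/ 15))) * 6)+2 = 137/ 2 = 68.50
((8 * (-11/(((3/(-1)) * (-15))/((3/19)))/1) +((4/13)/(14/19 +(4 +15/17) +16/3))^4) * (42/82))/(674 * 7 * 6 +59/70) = -3124884269928744358165424/559350050316263647590747396721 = -0.00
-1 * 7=-7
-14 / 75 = -0.19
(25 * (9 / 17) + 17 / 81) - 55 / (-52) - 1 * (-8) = 1611295 / 71604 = 22.50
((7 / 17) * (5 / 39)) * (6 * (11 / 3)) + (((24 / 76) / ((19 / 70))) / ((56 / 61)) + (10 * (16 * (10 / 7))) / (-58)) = -146944045 / 97173258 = -1.51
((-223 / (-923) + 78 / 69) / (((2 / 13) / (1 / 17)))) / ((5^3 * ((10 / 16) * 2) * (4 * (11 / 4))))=58254 / 190856875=0.00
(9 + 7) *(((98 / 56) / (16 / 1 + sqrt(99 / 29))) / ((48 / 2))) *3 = 1624 / 7325- 21 *sqrt(319) / 14650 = 0.20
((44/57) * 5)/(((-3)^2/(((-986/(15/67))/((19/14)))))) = -40694192/29241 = -1391.68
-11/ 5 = -2.20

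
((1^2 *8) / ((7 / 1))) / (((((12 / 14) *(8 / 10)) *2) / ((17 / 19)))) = 85 / 114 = 0.75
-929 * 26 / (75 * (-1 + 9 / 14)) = 338156 / 375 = 901.75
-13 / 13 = -1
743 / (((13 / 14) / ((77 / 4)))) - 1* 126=397201 / 26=15276.96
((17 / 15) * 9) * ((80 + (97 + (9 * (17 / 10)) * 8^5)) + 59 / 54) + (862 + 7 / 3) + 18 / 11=25326460141 / 4950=5116456.59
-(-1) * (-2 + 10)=8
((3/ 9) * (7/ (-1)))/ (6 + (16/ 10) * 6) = -35/ 234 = -0.15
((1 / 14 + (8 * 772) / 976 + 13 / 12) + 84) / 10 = 468757 / 51240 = 9.15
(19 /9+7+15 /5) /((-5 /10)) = -218 /9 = -24.22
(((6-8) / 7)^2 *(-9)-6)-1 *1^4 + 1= -330 / 49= -6.73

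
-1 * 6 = -6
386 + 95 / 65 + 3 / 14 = 70557 / 182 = 387.68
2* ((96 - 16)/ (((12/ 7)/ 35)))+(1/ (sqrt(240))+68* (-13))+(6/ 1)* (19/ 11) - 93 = sqrt(15)/ 60+75901/ 33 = 2300.09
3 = 3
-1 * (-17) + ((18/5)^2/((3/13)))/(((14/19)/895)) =2388097/35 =68231.34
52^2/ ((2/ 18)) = 24336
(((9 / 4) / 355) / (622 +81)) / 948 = 3 / 315450160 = 0.00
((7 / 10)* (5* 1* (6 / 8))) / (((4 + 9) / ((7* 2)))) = 147 / 52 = 2.83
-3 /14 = -0.21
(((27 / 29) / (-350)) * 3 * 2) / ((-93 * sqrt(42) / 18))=81 * sqrt(42) / 1101275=0.00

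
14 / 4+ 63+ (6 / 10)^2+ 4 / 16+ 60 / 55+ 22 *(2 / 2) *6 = 220221 / 1100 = 200.20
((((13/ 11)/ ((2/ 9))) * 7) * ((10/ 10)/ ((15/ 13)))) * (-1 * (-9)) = 290.37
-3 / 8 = -0.38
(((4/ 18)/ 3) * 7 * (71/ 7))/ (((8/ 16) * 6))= 1.75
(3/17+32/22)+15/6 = 1545/374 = 4.13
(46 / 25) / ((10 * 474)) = 23 / 59250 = 0.00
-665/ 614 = -1.08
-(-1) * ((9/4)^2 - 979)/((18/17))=-264911/288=-919.83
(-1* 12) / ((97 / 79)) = -948 / 97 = -9.77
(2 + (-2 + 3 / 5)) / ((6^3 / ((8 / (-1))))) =-1 / 45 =-0.02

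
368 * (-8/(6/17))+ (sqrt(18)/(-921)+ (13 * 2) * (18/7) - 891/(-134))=-23265665/2814 - sqrt(2)/307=-8267.83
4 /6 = 2 /3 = 0.67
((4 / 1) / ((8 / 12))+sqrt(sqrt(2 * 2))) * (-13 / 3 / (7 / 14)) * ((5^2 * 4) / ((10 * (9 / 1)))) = -520 / 9 - 260 * sqrt(2) / 27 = -71.40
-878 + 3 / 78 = -22827 / 26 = -877.96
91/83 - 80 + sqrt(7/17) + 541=sqrt(119)/17 + 38354/83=462.74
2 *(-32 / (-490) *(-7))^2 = 512 / 1225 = 0.42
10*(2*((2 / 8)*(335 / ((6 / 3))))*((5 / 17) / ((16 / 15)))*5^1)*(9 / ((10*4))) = 259.79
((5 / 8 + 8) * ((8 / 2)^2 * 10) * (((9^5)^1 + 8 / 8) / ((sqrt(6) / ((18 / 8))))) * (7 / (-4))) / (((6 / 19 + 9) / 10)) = -6773773125 * sqrt(6) / 118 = -140612608.39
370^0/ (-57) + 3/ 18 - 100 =-11383/ 114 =-99.85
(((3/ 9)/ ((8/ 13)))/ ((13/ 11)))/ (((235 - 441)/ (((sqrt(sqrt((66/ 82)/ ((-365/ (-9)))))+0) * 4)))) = -11 * 11^(1/ 4) * 44895^(3/ 4)/ 18496740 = -0.00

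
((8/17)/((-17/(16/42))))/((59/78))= -1664/119357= -0.01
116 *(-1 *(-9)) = 1044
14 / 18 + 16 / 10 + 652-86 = 25577 / 45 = 568.38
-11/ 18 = -0.61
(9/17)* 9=81/17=4.76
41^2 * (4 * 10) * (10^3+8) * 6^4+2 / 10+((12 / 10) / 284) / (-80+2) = 1621529802550891 / 18460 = 87840184320.20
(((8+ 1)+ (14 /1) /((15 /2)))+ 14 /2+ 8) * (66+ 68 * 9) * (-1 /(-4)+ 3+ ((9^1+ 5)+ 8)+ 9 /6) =2345654 /5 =469130.80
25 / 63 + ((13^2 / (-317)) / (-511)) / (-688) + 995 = 998406410159 / 1003023504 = 995.40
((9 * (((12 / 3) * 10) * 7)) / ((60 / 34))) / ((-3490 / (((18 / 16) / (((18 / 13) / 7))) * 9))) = -292383 / 13960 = -20.94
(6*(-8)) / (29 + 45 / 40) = -384 / 241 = -1.59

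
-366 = -366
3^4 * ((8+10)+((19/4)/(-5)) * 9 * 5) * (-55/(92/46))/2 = 27565.31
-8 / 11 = -0.73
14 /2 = 7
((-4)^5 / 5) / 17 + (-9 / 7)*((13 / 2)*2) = -17113 / 595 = -28.76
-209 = -209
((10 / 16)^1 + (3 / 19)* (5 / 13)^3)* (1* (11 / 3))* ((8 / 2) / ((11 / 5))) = 1058575 / 250458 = 4.23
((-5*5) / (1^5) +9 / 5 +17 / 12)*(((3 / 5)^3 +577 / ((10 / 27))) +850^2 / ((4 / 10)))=-590701301903 / 15000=-39380086.79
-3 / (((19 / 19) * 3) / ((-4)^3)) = 64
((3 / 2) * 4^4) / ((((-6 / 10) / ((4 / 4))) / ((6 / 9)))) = -1280 / 3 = -426.67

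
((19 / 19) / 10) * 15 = 3 / 2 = 1.50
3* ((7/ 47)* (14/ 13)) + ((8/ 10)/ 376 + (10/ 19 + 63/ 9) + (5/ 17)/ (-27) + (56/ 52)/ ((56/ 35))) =71089207/ 8197740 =8.67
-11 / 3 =-3.67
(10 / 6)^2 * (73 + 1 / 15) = 5480 / 27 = 202.96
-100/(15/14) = -280/3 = -93.33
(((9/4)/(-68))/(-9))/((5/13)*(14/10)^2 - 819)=-65/14466592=-0.00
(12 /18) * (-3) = -2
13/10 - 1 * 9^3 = -7277/10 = -727.70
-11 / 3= -3.67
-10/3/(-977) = 10/2931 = 0.00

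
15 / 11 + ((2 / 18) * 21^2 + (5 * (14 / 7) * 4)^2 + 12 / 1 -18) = 18088 / 11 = 1644.36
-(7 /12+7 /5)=-119 /60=-1.98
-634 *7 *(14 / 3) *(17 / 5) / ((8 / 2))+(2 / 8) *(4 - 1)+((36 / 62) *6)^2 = -1014307399 / 57660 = -17591.18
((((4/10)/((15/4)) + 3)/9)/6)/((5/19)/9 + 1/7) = 30989/92700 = 0.33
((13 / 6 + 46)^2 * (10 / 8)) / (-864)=-417605 / 124416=-3.36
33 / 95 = 0.35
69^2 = 4761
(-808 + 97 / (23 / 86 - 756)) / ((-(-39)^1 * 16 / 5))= -43768905 / 6759272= -6.48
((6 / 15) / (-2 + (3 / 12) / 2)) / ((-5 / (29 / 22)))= 232 / 4125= 0.06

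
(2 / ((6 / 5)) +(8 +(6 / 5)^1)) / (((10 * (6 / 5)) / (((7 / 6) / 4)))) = 1141 / 4320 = 0.26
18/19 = 0.95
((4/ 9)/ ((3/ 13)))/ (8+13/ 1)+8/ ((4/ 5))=5722/ 567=10.09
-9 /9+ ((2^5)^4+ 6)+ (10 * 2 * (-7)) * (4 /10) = 1048525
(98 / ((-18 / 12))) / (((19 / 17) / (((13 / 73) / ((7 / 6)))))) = -12376 / 1387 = -8.92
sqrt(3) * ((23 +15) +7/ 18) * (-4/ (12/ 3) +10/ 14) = -691 * sqrt(3)/ 63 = -19.00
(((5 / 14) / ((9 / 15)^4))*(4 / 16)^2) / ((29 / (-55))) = -171875 / 526176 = -0.33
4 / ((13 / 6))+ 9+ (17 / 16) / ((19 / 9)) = 44853 / 3952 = 11.35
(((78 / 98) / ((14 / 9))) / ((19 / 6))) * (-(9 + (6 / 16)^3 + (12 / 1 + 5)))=-14045967 / 3336704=-4.21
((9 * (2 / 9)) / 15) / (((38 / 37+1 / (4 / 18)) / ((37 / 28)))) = 1369 / 42945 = 0.03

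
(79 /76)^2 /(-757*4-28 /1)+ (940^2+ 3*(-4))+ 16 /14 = 883589.14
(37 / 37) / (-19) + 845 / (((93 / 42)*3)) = 224677 / 1767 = 127.15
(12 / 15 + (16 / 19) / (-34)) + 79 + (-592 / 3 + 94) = -114139 / 4845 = -23.56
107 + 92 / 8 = 237 / 2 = 118.50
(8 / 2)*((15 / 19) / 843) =20 / 5339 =0.00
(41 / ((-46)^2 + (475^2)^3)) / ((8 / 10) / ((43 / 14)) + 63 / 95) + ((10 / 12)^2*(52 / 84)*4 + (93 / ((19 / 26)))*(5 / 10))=1452844387790962075467529 / 22231349590743597574809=65.35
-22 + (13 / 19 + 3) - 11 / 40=-18.59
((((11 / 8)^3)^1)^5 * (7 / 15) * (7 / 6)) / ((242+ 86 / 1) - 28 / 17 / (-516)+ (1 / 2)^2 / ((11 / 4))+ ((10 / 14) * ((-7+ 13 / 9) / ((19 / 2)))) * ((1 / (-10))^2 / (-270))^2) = 3989473618032449206455601575 / 20249764483969457694741364736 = 0.20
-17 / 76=-0.22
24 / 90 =4 / 15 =0.27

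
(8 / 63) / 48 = 1 / 378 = 0.00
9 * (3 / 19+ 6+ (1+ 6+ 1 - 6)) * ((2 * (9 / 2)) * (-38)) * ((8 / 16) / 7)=-1793.57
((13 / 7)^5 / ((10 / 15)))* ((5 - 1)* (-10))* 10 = -222775800 / 16807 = -13254.94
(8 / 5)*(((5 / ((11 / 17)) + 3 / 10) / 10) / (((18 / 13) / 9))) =11479 / 1375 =8.35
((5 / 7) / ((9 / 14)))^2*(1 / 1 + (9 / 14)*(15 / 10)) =2.43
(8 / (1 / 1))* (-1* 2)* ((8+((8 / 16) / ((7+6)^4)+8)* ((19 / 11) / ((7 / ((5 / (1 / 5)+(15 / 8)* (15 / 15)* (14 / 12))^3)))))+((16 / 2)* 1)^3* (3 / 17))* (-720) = 548090853451485885 / 1196363168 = 458130831.93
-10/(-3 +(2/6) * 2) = 30/7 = 4.29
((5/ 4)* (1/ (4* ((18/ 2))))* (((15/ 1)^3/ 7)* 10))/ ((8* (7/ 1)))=9375/ 3136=2.99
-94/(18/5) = -235/9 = -26.11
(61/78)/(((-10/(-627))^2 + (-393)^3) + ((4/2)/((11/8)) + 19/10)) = -39968115/3102101909800907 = -0.00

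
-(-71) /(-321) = -71 /321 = -0.22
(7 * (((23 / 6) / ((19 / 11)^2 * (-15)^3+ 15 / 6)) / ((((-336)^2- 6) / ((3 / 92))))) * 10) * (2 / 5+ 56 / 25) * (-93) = 866481 / 458360681750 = 0.00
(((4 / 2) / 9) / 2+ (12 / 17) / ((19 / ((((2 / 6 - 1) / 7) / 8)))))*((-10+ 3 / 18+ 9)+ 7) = 0.68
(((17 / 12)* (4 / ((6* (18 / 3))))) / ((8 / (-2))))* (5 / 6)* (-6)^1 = 85 / 432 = 0.20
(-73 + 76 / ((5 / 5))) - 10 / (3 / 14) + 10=-101 / 3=-33.67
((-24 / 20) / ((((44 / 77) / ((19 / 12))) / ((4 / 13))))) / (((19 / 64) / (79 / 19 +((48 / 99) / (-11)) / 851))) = -5466456352 / 381507555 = -14.33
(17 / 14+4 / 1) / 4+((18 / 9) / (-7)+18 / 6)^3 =58449 / 2744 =21.30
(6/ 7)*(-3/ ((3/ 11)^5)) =-322102/ 189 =-1704.24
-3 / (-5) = 3 / 5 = 0.60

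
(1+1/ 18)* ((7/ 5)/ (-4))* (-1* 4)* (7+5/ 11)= 5453/ 495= 11.02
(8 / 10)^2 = 16 / 25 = 0.64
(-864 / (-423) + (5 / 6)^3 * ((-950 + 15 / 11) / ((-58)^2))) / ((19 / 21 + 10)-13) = -4942065233 / 5509747584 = -0.90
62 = 62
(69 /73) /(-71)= -69 /5183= -0.01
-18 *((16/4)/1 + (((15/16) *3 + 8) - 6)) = -1269/8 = -158.62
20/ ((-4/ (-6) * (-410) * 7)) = -3/ 287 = -0.01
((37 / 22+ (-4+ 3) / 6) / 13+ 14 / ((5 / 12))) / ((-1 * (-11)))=72322 / 23595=3.07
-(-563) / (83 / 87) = 48981 / 83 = 590.13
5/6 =0.83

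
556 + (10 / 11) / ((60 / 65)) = 36761 / 66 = 556.98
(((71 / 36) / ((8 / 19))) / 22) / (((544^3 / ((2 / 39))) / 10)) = 6745 / 9945267830784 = 0.00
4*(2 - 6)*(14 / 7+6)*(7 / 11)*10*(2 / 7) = -2560 / 11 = -232.73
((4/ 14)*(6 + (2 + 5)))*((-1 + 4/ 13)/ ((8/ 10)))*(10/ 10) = -45/ 14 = -3.21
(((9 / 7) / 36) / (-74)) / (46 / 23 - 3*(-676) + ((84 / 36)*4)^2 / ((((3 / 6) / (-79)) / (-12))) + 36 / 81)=-9 / 3117817136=-0.00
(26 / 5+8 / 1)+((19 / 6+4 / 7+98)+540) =137537 / 210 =654.94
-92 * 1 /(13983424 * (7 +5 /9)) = -0.00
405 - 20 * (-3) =465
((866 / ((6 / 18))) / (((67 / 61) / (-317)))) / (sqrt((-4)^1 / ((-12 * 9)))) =-150712578 * sqrt(3) / 67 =-3896146.90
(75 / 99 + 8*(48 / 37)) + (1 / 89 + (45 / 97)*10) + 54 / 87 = 5015405326 / 305685897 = 16.41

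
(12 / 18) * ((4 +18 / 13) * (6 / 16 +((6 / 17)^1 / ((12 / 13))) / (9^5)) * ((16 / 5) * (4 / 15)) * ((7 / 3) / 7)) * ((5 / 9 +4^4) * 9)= 1557622362016 / 1761726915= 884.15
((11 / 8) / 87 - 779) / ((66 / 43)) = -23313439 / 45936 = -507.52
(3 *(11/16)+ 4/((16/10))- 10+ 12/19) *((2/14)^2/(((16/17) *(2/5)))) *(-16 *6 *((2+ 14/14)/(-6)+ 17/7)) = 10058985/208544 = 48.23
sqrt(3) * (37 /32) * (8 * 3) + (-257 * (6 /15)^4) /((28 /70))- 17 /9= -20629 /1125 + 111 * sqrt(3) /4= 29.73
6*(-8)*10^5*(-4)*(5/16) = 6000000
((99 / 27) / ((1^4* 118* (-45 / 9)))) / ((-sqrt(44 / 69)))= sqrt(759) / 3540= 0.01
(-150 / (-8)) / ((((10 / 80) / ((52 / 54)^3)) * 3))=878800 / 19683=44.65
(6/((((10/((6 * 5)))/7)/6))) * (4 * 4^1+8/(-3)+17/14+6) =15534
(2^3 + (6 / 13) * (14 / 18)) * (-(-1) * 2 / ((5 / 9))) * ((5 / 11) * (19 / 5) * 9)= 334476 / 715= 467.80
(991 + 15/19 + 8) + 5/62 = 1177847/1178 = 999.87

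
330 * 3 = 990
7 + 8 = 15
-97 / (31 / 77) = -7469 / 31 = -240.94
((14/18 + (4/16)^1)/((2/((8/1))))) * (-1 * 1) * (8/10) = -148/45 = -3.29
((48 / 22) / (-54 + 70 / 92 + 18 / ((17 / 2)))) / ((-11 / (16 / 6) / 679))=4854656 / 691031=7.03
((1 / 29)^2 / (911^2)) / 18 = 1 / 12563344098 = 0.00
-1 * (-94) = 94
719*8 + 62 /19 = 109350 /19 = 5755.26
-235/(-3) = 235/3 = 78.33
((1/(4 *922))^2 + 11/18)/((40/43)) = 3216718243/4896483840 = 0.66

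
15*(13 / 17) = 195 / 17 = 11.47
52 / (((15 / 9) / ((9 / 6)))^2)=1053 / 25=42.12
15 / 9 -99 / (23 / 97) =-415.86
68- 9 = 59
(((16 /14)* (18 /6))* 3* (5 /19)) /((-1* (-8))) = 45 /133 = 0.34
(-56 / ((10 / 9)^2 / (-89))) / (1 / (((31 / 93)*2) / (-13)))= -67284 / 325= -207.03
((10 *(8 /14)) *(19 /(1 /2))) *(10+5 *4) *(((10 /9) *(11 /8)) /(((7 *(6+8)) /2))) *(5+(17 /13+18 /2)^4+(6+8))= 67498764355000 /29389269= 2296714.64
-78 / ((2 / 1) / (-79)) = 3081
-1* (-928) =928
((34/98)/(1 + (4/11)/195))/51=715/105301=0.01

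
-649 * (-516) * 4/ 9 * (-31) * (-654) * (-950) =-2866651691200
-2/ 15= -0.13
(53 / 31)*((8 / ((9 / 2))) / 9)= 848 / 2511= 0.34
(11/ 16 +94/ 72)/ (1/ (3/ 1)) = 287/ 48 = 5.98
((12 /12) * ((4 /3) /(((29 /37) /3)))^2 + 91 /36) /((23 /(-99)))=-9515825 /77372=-122.99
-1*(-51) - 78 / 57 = 49.63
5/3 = 1.67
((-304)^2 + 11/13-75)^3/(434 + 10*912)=864959394888564192/10495069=82415789251.94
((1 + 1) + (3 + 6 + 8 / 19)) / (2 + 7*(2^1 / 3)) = 651 / 380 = 1.71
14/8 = 7/4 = 1.75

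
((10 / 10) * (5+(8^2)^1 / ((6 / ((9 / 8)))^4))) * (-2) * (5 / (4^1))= -26005 / 2048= -12.70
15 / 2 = 7.50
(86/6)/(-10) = -43/30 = -1.43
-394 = -394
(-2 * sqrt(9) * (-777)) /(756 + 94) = 2331 /425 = 5.48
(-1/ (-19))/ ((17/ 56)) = 56/ 323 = 0.17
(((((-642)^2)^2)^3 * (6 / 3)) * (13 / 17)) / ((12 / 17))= 10622150214298334481386171862448128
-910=-910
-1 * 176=-176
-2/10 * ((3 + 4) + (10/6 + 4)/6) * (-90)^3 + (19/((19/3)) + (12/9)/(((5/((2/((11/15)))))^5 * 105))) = 1158303.00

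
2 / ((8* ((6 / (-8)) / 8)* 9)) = -0.30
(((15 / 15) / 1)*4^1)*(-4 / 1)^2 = 64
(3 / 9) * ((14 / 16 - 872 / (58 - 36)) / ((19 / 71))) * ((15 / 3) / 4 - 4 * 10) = 12512685 / 6688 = 1870.92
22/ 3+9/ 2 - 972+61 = -5395/ 6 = -899.17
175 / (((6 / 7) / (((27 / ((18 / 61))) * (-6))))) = -224175 / 2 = -112087.50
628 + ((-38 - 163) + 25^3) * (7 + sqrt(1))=124020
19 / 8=2.38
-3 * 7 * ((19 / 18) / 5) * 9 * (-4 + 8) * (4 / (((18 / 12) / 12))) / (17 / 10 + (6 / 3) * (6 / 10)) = -51072 / 29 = -1761.10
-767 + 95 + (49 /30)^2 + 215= -408899 /900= -454.33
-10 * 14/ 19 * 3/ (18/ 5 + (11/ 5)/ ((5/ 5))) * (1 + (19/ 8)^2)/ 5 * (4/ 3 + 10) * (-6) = 344.20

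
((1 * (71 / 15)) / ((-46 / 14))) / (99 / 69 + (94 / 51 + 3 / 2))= -16898 / 56045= -0.30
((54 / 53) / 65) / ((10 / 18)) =486 / 17225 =0.03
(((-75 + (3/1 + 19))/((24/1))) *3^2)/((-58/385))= 61215/464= 131.93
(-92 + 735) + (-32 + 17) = 628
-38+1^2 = -37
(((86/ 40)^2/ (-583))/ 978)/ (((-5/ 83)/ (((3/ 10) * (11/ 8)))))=153467/ 2764480000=0.00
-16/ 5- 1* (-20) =16.80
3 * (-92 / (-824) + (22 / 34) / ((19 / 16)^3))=35890215 / 24020218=1.49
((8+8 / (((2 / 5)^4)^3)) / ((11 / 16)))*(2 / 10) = 138718.59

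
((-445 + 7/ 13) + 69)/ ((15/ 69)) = -112263/ 65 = -1727.12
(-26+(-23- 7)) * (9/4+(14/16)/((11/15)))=-2121/11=-192.82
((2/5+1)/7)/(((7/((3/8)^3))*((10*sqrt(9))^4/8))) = 1/67200000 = 0.00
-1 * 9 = -9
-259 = -259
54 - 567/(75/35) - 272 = -482.60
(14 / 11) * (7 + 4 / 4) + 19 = 321 / 11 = 29.18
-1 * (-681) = 681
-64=-64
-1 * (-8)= 8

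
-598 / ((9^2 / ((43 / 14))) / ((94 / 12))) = -177.62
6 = 6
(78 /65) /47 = 6 /235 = 0.03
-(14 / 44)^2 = -49 / 484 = -0.10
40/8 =5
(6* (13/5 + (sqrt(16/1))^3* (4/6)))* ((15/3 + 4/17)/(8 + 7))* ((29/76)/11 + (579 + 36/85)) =2488325045731/45300750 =54929.00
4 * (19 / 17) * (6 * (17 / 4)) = 114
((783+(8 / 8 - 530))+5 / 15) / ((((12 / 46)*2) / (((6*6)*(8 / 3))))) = 46797.33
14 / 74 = 7 / 37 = 0.19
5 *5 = 25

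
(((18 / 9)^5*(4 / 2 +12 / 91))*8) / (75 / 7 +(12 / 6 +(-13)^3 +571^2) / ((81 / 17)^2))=325845504 / 8523222929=0.04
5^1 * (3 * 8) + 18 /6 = 123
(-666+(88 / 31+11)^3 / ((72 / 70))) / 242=227678511 / 28837688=7.90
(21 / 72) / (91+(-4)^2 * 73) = 7 / 30216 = 0.00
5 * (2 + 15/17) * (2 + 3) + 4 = 1293/17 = 76.06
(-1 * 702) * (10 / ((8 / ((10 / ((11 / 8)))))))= -70200 / 11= -6381.82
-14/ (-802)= 7/ 401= 0.02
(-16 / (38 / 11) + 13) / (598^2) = 159 / 6794476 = 0.00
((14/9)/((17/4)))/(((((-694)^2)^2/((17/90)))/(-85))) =-119/4697458039044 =-0.00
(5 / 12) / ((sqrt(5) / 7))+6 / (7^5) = 6 / 16807+7*sqrt(5) / 12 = 1.30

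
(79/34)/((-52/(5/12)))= -395/21216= -0.02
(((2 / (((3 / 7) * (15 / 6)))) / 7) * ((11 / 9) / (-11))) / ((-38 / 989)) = 1978 / 2565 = 0.77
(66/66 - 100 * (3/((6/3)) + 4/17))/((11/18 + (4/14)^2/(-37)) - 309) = 95715522/171088595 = 0.56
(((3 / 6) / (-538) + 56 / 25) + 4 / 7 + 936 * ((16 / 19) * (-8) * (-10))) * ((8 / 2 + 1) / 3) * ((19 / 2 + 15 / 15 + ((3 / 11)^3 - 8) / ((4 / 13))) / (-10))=18538477624856033 / 114286048800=162211.20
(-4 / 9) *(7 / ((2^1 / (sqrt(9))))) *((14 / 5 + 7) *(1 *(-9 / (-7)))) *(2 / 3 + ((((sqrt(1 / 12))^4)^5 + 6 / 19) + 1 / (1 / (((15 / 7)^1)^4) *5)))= -14686406650671667 / 48037555077120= -305.73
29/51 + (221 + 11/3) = 3829/17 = 225.24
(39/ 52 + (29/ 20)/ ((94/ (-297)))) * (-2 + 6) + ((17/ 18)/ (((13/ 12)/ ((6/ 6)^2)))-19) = -613207/ 18330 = -33.45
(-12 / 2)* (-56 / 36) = 28 / 3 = 9.33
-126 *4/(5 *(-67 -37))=63/65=0.97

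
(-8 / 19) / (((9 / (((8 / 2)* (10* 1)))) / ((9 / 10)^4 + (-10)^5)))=3999973756 / 21375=187133.28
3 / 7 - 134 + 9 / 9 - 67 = -1397 / 7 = -199.57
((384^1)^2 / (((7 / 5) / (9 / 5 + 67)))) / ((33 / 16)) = 270532608 / 77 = 3513410.49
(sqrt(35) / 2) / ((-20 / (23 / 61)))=-23*sqrt(35) / 2440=-0.06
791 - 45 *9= 386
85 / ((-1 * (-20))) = 17 / 4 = 4.25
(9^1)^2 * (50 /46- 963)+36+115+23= -1788042 /23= -77740.96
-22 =-22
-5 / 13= -0.38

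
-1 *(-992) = 992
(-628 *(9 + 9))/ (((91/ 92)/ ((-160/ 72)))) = 25396.04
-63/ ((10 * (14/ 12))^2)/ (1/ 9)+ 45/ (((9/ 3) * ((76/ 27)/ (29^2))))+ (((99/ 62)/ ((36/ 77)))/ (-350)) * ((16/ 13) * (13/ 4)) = 461512127/ 103075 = 4477.44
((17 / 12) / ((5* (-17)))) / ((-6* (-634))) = -1 / 228240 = -0.00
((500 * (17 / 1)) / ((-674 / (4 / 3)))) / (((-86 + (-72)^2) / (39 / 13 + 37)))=-340000 / 2577039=-0.13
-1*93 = -93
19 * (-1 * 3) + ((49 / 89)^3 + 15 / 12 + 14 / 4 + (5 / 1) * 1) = -132768545 / 2819876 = -47.08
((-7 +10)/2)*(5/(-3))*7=-35/2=-17.50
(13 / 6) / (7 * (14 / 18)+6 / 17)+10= 10.37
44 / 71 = 0.62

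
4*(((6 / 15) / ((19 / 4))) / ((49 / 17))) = 544 / 4655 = 0.12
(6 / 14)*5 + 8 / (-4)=1 / 7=0.14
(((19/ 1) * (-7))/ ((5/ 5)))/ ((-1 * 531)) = 133/ 531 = 0.25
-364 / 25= -14.56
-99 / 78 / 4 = -33 / 104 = -0.32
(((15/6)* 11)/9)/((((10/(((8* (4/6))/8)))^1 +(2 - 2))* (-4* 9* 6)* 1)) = -11/11664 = -0.00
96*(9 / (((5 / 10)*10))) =172.80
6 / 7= 0.86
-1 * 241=-241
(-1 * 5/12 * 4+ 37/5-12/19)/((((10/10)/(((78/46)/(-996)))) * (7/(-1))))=9451/7616910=0.00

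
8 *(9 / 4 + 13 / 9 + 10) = 986 / 9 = 109.56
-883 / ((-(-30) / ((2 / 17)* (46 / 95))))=-40618 / 24225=-1.68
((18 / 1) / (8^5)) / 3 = 3 / 16384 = 0.00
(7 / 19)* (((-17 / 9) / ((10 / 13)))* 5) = -1547 / 342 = -4.52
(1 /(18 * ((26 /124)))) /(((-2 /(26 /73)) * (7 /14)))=-62 /657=-0.09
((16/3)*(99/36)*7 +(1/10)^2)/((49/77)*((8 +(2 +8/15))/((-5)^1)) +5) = 338833/12076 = 28.06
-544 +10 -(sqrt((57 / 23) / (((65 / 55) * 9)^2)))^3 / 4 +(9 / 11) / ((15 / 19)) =-532.96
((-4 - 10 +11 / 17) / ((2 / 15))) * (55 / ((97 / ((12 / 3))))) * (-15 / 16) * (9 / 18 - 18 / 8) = -19663875 / 52768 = -372.65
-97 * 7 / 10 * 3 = -2037 / 10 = -203.70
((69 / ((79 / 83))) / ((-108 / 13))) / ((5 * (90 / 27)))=-24817 / 47400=-0.52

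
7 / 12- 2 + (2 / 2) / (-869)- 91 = -963733 / 10428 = -92.42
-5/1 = -5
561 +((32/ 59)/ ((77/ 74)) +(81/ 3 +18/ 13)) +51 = 37851259/ 59059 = 640.91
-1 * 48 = -48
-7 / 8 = -0.88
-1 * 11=-11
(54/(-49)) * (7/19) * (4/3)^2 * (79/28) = -1896/931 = -2.04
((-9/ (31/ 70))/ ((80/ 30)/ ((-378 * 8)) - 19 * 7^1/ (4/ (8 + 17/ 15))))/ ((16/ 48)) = 21432600/ 106757149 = 0.20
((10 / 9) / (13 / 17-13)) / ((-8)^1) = 85 / 7488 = 0.01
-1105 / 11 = -100.45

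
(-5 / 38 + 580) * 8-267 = 83067 / 19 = 4371.95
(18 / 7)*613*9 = 99306 / 7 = 14186.57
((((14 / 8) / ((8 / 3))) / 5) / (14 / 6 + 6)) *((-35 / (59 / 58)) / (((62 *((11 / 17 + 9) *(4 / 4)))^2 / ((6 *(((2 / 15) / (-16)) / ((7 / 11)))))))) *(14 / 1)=40656231 / 24399620864000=0.00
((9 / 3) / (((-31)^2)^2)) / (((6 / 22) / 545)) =5995 / 923521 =0.01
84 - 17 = 67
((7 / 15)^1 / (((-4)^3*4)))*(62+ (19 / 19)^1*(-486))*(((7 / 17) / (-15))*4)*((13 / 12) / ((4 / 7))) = -236327 / 1468800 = -0.16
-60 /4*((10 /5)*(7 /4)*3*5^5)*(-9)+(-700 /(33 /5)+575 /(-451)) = 11986443925 /2706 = 4429580.16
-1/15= -0.07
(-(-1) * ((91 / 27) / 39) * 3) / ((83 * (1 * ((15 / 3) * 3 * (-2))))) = -7 / 67230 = -0.00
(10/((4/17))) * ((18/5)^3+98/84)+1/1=610039/300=2033.46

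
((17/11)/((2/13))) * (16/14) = 884/77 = 11.48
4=4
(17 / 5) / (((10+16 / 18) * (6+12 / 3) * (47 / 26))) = 0.02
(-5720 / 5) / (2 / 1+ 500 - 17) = -1144 / 485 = -2.36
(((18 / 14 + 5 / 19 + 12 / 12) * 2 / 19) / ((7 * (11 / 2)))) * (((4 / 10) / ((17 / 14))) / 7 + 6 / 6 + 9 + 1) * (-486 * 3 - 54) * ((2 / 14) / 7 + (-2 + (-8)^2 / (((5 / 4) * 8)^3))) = 3226919293152 / 14471813125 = 222.98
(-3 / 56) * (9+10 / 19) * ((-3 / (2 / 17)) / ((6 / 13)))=120003 / 4256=28.20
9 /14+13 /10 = 68 /35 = 1.94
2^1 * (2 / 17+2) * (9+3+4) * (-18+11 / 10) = -97344 / 85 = -1145.22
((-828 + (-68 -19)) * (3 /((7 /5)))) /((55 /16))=-43920 /77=-570.39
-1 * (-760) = 760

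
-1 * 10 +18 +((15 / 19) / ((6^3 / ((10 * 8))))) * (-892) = -43232 / 171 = -252.82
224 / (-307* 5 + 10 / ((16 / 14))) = -896 / 6105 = -0.15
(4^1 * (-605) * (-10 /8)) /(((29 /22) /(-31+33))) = 133100 /29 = 4589.66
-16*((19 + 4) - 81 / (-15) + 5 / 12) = -6916 / 15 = -461.07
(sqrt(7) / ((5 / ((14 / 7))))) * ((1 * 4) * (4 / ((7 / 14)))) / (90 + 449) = 64 * sqrt(7) / 2695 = 0.06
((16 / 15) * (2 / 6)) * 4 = 64 / 45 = 1.42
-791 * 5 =-3955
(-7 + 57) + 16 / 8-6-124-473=-551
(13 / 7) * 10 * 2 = 260 / 7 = 37.14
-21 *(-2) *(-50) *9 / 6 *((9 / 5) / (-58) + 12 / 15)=-70245 / 29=-2422.24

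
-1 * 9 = -9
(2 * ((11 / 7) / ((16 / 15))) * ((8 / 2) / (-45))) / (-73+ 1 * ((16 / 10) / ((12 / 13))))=55 / 14966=0.00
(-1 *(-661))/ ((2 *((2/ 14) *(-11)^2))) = 19.12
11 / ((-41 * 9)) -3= -1118 / 369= -3.03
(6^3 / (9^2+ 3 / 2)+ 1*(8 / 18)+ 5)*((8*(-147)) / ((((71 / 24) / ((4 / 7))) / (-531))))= 3797644032 / 3905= 972508.07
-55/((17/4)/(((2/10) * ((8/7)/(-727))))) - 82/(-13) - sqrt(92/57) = 7098642/1124669 - 2 * sqrt(1311)/57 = 5.04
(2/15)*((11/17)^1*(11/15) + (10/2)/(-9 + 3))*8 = -488/1275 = -0.38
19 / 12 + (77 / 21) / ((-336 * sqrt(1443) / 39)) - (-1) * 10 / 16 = 53 / 24 - 11 * sqrt(1443) / 37296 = 2.20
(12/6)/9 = 2/9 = 0.22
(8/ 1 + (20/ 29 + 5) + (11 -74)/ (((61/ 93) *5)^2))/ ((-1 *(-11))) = 21129202/ 29674975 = 0.71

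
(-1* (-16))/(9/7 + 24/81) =3024/299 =10.11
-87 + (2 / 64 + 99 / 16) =-2585 / 32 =-80.78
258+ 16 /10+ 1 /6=7793 /30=259.77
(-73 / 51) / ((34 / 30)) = -365 / 289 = -1.26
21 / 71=0.30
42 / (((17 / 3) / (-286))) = -2119.76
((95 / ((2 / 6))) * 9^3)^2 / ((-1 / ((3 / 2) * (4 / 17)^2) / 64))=-66303429465600 / 289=-229423631368.86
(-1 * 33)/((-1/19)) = 627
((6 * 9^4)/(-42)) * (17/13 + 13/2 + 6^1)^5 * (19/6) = -247784780140145847/166339264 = -1489634943.56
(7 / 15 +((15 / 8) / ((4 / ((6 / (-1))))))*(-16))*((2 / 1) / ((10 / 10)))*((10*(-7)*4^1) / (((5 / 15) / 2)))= -152768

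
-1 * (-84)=84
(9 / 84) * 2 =3 / 14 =0.21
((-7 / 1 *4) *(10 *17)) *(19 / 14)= -6460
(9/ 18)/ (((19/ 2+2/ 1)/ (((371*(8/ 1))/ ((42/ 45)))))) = 3180/ 23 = 138.26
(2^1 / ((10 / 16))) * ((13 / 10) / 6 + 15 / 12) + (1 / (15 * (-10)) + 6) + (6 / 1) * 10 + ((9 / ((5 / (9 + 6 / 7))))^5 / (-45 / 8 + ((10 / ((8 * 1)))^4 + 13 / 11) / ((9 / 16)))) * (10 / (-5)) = -4308214.34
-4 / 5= -0.80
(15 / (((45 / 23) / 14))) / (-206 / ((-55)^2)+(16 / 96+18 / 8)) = 556600 / 12179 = 45.70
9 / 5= 1.80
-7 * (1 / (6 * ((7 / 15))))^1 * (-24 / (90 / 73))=146 / 3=48.67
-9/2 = -4.50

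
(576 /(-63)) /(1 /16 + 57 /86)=-44032 /3493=-12.61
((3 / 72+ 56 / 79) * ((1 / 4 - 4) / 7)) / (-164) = 0.00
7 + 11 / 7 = 60 / 7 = 8.57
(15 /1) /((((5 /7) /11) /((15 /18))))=385 /2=192.50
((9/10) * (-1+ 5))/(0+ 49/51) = 918/245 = 3.75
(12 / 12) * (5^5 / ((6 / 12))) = 6250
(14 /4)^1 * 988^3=3375505952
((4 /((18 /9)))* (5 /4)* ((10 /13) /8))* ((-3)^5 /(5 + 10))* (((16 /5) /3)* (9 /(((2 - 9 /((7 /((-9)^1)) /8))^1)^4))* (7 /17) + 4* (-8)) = 2644635950606619 /21222387290728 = 124.62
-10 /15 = -2 /3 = -0.67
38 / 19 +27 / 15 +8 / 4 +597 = 3014 / 5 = 602.80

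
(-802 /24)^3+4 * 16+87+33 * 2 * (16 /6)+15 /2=-63903185 /1728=-36981.01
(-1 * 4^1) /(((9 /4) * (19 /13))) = -208 /171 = -1.22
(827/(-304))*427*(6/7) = -151341/152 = -995.66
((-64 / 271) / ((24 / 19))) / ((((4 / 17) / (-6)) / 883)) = 1140836 / 271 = 4209.73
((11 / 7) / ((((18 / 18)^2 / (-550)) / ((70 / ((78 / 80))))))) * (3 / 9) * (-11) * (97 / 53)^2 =762103.43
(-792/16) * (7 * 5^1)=-3465/2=-1732.50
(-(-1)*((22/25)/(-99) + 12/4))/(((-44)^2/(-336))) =-4711/9075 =-0.52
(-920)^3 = -778688000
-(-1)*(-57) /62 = -57 /62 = -0.92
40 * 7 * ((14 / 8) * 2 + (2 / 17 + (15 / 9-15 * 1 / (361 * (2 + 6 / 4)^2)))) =190565020 / 128877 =1478.66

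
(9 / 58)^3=0.00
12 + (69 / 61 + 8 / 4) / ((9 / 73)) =20531 / 549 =37.40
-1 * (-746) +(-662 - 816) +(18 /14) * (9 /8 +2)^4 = -17472279 /28672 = -609.38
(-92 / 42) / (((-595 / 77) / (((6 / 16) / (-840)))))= -253 / 1999200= -0.00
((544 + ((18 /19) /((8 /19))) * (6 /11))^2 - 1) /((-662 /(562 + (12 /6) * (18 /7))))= -285600888885 /1121428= -254676.08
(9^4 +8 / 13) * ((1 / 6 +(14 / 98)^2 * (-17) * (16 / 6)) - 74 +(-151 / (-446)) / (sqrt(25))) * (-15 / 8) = 522135695197 / 568204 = 918922.95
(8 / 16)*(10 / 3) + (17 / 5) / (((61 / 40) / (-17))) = -6631 / 183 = -36.23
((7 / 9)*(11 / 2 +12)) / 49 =0.28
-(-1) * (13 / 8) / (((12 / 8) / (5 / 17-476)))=-105131 / 204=-515.35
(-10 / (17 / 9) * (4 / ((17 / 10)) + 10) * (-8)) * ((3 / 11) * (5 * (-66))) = -13608000 / 289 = -47086.51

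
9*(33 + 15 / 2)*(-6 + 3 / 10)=-41553 / 20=-2077.65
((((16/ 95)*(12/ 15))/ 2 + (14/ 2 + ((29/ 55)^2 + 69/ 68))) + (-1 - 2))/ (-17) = -20948843/ 66441100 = -0.32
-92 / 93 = -0.99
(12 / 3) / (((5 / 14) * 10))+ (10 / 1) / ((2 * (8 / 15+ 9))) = 5879 / 3575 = 1.64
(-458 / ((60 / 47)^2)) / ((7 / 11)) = -5564471 / 12600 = -441.62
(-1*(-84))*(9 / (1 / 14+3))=10584 / 43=246.14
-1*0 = 0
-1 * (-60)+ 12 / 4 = 63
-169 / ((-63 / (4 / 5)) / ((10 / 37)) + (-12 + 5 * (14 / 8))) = 0.57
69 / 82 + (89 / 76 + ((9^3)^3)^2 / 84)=19487286816060407825 / 10906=1786840896392848.69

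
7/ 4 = 1.75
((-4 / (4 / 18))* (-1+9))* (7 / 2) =-504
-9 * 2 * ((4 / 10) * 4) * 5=-144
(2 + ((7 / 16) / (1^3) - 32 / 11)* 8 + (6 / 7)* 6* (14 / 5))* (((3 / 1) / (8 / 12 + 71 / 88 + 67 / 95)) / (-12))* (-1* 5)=-1995 / 1031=-1.94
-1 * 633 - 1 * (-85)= -548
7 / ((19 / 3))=21 / 19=1.11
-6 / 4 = -3 / 2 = -1.50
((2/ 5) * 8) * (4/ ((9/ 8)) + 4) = 1088/ 45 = 24.18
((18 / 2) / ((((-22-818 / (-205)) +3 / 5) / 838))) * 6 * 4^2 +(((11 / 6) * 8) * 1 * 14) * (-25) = -500242280 / 10707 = -46721.05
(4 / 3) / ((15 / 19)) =1.69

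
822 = 822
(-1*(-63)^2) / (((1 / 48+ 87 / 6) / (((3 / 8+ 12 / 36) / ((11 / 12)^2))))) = -230.41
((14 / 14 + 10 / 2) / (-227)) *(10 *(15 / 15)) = -60 / 227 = -0.26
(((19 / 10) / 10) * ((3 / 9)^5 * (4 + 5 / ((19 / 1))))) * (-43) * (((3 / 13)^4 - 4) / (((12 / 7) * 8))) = 34363063 / 822556800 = 0.04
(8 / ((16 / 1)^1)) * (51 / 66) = 17 / 44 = 0.39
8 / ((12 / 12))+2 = 10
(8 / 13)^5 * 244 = 7995392 / 371293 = 21.53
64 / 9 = 7.11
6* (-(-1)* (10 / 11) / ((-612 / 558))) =-930 / 187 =-4.97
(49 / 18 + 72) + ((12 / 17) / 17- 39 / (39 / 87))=-63653 / 5202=-12.24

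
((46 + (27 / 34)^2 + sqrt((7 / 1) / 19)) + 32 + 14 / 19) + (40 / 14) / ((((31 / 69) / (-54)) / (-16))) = sqrt(133) / 19 + 26566396739 / 4766188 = 5574.54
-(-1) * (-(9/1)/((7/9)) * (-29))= 2349/7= 335.57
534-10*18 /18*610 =-5566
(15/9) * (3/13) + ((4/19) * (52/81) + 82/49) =2150125/980343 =2.19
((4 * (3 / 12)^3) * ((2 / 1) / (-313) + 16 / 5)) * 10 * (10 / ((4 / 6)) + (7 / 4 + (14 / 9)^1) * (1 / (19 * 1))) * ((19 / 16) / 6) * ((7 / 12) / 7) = 8645707 / 17307648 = 0.50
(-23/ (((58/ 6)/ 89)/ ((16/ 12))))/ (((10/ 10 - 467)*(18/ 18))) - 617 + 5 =-4131190/ 6757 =-611.39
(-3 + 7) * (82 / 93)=328 / 93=3.53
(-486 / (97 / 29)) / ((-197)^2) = -14094 / 3764473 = -0.00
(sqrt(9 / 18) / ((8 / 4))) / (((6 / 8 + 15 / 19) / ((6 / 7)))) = 0.20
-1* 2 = -2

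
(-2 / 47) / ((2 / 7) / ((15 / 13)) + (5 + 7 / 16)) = -3360 / 448897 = -0.01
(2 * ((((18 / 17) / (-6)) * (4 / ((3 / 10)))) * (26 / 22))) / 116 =-0.05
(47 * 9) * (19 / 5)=8037 / 5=1607.40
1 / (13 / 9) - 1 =-4 / 13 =-0.31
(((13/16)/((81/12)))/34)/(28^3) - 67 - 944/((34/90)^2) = -9155915951395/1370331648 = -6681.53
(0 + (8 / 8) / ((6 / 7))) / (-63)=-1 / 54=-0.02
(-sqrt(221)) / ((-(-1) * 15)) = -sqrt(221) / 15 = -0.99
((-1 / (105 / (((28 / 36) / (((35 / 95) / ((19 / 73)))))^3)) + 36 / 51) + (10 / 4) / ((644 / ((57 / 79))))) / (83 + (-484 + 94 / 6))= -5203099634507083 / 2835409713284907360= -0.00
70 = 70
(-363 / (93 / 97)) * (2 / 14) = -11737 / 217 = -54.09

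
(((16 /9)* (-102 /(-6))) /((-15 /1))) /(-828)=68 /27945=0.00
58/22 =29/11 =2.64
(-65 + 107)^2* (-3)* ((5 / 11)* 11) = -26460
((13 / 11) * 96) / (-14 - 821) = -1248 / 9185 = -0.14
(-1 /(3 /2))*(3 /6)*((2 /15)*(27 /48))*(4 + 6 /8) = -19 /160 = -0.12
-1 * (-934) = 934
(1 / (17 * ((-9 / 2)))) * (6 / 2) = -2 / 51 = -0.04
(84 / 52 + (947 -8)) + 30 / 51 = 208006 / 221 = 941.20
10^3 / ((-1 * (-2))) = 500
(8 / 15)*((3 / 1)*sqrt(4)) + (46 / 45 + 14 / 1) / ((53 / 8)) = 2608 / 477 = 5.47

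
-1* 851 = -851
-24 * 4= -96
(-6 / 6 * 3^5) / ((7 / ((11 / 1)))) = -2673 / 7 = -381.86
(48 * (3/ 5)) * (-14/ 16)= -126/ 5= -25.20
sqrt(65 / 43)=sqrt(2795) / 43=1.23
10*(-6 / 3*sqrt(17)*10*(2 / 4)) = -100*sqrt(17) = -412.31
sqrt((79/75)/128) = sqrt(474)/240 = 0.09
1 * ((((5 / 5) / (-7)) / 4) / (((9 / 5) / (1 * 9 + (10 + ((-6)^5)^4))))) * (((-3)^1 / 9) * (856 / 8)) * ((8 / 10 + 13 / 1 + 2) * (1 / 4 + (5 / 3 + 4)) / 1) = 241875112198360589.53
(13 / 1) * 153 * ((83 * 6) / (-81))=-36686 / 3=-12228.67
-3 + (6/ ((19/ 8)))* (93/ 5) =4179/ 95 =43.99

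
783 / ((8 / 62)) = 24273 / 4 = 6068.25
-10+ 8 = -2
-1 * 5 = -5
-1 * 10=-10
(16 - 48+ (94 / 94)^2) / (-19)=31 / 19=1.63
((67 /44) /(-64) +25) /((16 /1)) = 70333 /45056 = 1.56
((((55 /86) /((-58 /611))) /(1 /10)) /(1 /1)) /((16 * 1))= -168025 /39904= -4.21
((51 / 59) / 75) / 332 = 17 / 489700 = 0.00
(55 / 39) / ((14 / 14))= 55 / 39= 1.41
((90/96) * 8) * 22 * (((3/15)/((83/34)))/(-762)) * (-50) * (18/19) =168300/200279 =0.84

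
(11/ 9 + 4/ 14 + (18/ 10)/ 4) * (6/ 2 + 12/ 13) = 41939/ 5460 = 7.68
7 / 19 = 0.37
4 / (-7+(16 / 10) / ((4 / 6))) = -20 / 23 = -0.87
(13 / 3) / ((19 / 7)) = 91 / 57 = 1.60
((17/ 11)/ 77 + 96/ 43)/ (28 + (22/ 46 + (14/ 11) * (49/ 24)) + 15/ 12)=5660967/ 81238696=0.07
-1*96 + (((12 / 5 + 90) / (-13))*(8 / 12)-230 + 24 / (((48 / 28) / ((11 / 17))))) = -355456 / 1105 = -321.68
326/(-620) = -0.53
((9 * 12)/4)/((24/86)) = 387/4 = 96.75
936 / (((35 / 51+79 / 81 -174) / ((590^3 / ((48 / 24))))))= -13235362124400 / 23731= -557724584.91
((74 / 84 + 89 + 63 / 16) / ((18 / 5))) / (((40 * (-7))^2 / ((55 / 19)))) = 346753 / 360364032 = 0.00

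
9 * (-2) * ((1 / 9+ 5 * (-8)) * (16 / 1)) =11488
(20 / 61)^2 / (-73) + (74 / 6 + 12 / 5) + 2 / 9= 182791009 / 12223485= 14.95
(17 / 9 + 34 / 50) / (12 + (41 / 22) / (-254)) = 3229864 / 15078375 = 0.21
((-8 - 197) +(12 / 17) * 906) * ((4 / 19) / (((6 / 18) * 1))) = 88644 / 323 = 274.44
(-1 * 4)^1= -4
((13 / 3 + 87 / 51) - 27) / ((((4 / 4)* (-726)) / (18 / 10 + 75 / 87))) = 206317 / 2684385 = 0.08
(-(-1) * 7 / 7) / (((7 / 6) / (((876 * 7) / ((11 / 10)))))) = 52560 / 11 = 4778.18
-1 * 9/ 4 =-9/ 4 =-2.25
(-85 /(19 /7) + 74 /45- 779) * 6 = -1382828 /285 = -4852.03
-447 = -447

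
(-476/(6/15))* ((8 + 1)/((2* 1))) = -5355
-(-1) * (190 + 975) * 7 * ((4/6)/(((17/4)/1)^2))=260960/867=300.99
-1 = -1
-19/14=-1.36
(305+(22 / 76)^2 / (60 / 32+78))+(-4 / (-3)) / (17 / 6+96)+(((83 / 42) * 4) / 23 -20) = 6284620019747 / 22023616167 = 285.36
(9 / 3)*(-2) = -6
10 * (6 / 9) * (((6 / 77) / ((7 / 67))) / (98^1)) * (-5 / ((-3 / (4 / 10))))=2680 / 79233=0.03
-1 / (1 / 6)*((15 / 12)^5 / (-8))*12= 28125 / 1024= 27.47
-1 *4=-4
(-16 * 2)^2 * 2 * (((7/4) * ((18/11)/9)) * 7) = 50176/11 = 4561.45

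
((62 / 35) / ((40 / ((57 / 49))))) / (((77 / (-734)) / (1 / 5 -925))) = 1499306568 / 3301375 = 454.15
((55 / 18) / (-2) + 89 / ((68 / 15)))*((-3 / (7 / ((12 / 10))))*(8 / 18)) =-4432 / 1071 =-4.14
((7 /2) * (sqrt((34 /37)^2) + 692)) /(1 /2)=4850.43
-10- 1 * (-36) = 26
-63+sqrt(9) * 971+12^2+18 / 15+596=17956 / 5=3591.20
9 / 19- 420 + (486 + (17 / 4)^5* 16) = 27058115 / 1216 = 22251.74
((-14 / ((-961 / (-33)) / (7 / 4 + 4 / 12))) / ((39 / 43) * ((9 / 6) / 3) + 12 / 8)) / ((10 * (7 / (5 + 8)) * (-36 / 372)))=30745 / 31248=0.98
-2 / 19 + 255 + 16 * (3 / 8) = 4957 / 19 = 260.89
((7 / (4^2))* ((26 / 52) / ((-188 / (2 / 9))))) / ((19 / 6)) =-7 / 85728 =-0.00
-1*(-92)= 92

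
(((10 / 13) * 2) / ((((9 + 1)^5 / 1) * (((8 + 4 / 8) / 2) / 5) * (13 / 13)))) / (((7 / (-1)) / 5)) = -1 / 77350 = -0.00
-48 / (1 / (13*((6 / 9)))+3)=-416 / 27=-15.41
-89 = -89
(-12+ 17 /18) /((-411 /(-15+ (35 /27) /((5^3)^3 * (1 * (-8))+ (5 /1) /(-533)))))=-67120523849032 /166350965724873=-0.40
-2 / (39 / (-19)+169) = -19 / 1586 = -0.01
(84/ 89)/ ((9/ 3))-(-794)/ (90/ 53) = 1873909/ 4005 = 467.89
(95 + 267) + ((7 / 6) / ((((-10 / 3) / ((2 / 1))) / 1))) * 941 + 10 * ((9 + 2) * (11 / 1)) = 9133 / 10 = 913.30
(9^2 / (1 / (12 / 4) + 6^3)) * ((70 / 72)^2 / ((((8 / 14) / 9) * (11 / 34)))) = 3935925 / 228448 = 17.23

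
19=19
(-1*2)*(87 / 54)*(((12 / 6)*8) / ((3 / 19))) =-8816 / 27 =-326.52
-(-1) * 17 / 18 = 17 / 18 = 0.94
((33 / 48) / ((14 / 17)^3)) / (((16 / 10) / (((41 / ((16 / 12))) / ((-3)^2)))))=11078815 / 4214784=2.63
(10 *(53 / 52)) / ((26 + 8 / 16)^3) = 20 / 36517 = 0.00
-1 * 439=-439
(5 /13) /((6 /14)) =35 /39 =0.90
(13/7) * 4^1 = 52/7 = 7.43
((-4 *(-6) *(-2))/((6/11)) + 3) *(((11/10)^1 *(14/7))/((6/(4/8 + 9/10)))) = -1309/30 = -43.63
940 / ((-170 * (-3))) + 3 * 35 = 5449 / 51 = 106.84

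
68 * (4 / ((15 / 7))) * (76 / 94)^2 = 2749376 / 33135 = 82.97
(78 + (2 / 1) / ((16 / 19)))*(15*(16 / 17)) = 19290 / 17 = 1134.71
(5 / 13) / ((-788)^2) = 5 / 8072272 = 0.00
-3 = -3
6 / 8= 3 / 4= 0.75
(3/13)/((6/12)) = 6/13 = 0.46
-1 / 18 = -0.06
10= 10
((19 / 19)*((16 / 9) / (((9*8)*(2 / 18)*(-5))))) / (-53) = 2 / 2385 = 0.00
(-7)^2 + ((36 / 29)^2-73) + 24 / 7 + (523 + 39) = 3196462 / 5887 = 542.97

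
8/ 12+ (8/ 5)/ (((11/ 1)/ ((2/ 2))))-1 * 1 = -31/ 165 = -0.19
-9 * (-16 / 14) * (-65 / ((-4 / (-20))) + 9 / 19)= -443952 / 133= -3337.98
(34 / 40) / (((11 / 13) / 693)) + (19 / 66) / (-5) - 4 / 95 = 8728471 / 12540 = 696.05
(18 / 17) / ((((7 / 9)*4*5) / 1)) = 0.07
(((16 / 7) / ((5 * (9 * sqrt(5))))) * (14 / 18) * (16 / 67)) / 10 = 128 * sqrt(5) / 678375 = 0.00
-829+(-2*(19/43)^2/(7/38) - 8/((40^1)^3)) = -86057476943/103544000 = -831.12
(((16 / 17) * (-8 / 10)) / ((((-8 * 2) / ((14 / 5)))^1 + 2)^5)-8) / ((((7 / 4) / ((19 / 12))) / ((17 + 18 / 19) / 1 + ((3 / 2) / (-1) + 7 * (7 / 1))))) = -104638711977 / 220919335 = -473.65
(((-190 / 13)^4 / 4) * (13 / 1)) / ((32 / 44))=895956875 / 4394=203904.61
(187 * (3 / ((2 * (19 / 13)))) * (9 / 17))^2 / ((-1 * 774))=-1656369 / 124184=-13.34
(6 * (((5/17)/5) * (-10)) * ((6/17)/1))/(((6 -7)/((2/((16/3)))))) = 135/289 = 0.47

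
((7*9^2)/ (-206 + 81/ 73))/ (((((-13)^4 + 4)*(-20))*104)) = 41391/ 888673146400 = 0.00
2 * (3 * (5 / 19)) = 30 / 19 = 1.58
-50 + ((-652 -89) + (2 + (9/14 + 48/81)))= -297775/378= -787.76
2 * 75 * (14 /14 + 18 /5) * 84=57960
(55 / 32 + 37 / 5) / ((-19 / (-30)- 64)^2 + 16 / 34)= 1116135 / 491534536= 0.00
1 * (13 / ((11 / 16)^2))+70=11798 / 121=97.50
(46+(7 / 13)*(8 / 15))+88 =26186 / 195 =134.29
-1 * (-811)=811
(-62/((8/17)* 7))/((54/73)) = -38471/1512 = -25.44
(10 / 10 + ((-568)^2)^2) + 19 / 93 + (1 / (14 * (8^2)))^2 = 7771275594693345373 / 74661888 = 104086245377.20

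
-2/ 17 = -0.12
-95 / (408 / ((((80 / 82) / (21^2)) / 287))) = -475 / 264651597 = -0.00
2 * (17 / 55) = 34 / 55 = 0.62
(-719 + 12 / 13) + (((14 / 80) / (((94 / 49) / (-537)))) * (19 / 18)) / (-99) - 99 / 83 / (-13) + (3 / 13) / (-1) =-1729556795303 / 2409881760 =-717.69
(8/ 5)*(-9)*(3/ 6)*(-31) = 1116/ 5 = 223.20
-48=-48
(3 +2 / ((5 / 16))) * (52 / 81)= 2444 / 405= 6.03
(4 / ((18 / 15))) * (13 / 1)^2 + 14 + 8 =1756 / 3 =585.33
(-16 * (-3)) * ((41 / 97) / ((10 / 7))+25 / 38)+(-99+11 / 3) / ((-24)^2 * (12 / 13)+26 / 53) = 45.60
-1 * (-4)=4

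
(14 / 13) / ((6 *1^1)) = 0.18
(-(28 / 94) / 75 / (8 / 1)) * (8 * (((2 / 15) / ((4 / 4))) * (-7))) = 196 / 52875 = 0.00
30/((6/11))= 55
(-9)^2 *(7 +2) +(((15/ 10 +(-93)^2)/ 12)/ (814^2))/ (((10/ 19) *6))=231855701893/ 318046080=729.00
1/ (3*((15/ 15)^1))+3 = 10/ 3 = 3.33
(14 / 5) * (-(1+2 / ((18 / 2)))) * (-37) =126.62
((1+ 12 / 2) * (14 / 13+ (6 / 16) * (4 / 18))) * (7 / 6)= 8869 / 936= 9.48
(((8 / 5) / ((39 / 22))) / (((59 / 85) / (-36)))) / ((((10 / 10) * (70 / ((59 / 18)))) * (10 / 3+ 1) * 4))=-748 / 5915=-0.13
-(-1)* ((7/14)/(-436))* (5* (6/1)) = -15/436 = -0.03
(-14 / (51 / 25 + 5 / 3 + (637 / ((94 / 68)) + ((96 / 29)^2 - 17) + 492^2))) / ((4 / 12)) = -124510050 / 718963935931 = -0.00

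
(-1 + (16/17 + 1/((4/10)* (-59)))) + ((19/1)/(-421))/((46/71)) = -1659348/9712049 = -0.17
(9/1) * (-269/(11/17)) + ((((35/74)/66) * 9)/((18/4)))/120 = -219284489/58608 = -3741.55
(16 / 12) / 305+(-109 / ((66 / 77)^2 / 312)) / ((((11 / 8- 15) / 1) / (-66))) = -205164956 / 915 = -224224.00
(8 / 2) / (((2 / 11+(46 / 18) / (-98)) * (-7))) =-5544 / 1511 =-3.67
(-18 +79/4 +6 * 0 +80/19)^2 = 205209/5776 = 35.53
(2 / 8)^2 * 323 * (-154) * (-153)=3805263 / 8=475657.88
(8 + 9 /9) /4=9 /4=2.25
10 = 10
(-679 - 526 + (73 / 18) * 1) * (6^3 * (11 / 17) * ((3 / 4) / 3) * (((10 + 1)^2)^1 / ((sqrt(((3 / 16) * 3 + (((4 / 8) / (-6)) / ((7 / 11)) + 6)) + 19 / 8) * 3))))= -570324.09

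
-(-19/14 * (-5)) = -95/14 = -6.79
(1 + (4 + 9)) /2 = 7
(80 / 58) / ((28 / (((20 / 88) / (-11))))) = -25 / 24563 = -0.00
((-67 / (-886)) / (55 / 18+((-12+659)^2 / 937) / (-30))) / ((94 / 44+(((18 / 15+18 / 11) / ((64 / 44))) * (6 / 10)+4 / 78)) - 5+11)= -30298714875 / 44377650516962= -0.00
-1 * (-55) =55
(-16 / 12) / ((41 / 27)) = -36 / 41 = -0.88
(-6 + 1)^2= 25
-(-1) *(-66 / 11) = -6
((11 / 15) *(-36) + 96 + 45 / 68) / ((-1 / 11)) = -262779 / 340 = -772.88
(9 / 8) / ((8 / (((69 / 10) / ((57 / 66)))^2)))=5184729 / 577600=8.98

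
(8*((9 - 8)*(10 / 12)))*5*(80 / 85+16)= 9600 / 17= 564.71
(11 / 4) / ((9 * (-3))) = -0.10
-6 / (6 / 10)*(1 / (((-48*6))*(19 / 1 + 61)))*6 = 1 / 384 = 0.00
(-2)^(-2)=1 / 4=0.25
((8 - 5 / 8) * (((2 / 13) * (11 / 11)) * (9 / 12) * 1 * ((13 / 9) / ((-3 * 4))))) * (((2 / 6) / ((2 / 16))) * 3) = -59 / 72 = -0.82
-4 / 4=-1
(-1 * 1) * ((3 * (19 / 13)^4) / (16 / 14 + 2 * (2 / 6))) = -7.56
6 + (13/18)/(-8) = 851/144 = 5.91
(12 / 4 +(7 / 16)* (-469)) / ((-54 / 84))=22645 / 72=314.51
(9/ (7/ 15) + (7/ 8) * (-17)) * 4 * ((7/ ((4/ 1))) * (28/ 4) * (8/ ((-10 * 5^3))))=-1729/ 1250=-1.38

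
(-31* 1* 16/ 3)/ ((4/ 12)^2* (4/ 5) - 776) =1860/ 8729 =0.21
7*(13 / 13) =7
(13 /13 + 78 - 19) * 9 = 540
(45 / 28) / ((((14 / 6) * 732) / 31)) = 1395 / 47824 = 0.03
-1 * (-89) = 89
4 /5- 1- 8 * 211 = -8441 /5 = -1688.20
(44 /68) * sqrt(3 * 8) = 22 * sqrt(6) /17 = 3.17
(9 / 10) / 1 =9 / 10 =0.90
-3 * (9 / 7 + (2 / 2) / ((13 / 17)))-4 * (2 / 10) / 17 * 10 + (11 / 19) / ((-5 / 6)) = -1314682 / 146965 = -8.95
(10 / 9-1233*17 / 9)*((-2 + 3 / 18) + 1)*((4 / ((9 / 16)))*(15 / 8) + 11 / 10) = 9071783 / 324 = 27999.33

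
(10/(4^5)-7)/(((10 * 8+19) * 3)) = -1193/50688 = -0.02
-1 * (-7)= 7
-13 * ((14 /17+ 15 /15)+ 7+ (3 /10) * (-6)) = -7761 /85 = -91.31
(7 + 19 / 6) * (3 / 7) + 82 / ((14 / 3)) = 307 / 14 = 21.93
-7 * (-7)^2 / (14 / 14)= -343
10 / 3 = 3.33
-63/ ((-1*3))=21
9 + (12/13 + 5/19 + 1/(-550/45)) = 274537/27170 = 10.10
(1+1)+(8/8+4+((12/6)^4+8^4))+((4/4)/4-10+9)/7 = 115329/28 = 4118.89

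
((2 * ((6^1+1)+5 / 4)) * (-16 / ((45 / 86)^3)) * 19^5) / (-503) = 138594511047872 / 15278625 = 9071137.69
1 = 1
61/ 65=0.94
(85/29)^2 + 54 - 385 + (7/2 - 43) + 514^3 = 228409514677/1682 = 135796382.09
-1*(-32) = 32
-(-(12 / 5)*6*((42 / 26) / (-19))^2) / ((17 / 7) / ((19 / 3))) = 74088 / 272935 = 0.27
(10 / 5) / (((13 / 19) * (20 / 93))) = 1767 / 130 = 13.59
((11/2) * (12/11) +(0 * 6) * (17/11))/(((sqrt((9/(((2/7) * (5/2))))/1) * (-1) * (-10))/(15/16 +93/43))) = 2133 * sqrt(35)/24080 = 0.52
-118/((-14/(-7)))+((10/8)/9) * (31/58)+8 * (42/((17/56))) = 1047.90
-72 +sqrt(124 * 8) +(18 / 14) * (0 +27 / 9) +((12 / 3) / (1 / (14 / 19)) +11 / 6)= -50563 / 798 +4 * sqrt(62)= -31.87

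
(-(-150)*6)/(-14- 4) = -50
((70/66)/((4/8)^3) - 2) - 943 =-30905/33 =-936.52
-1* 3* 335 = -1005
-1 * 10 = -10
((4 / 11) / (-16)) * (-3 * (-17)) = -51 / 44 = -1.16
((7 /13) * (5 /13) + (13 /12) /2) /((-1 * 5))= -3037 /20280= -0.15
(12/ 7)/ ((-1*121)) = -12/ 847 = -0.01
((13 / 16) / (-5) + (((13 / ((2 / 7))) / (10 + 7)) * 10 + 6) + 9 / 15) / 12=2.77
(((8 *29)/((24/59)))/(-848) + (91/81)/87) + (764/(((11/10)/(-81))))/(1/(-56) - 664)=13698741640417/162955617264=84.06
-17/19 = -0.89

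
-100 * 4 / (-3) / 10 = 13.33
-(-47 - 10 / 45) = 425 / 9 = 47.22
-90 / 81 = -10 / 9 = -1.11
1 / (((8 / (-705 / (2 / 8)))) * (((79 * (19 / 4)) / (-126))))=177660 / 1501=118.36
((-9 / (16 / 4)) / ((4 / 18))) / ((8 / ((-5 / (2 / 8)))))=405 / 16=25.31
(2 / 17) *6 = 12 / 17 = 0.71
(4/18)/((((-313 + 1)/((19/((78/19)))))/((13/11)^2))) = -361/78408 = -0.00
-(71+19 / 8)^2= -344569 / 64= -5383.89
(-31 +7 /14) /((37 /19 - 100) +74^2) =-1159 /204362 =-0.01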